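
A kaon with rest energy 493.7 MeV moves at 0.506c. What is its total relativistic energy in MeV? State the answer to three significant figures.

Lorentz factor: γ = (1 − 0.256036)^(−1/2) = 1.1594.
Total energy: E = γmc² = 1.1594 × 493.7 MeV = 572 MeV.

572 MeV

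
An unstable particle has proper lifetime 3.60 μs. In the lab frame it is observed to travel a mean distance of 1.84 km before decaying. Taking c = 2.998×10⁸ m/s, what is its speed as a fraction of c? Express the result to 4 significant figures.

0.8626c

Let x = d/(cτ) = 1840 m / (2.998×10⁸ m/s × 3.600×10^-6 s) = 1.7048. Since d = βγcτ, x = βγ = β/√(1−β²).
Solving: β² = x²/(1+x²) = 2.90634/3.90634 = 0.744006, so β = 0.8626.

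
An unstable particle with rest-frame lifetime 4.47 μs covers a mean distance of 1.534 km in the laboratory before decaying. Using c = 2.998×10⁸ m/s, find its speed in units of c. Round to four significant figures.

0.7531c

Lab distance = (lab lifetime)·v = γτ·βc, so βγ = d/(cτ) = 1534/(2.998×10⁸ × 4.470×10^-6) = 1.1447.
With βγ = 1.1447: γ² = 1 + (βγ)² = 2.31034, and β = (βγ)/γ = 1.1447/1.51998 = 0.7531.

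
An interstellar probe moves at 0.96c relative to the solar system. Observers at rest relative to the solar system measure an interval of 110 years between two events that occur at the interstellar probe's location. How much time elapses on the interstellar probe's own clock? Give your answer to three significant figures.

30.8 years

γ = 1/√(1 − β²) = 1/√(1 − 0.9216) = 1/√0.0784 = 1/0.28 = 3.5714.
The moving clock records proper time: Δτ = Δt/γ = 110/3.5714 = 30.8 years.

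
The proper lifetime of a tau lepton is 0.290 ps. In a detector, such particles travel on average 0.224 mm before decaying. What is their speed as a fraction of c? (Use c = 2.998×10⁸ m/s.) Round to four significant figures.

d = βγcτ ⇒ βγ = d/(cτ) = 2.240×10^-4 m / (8.6942×10^-5 m) = 2.5764.
β = (βγ)/√(1+(βγ)²) = 2.5764/√7.63784 = 0.9322.

0.9322c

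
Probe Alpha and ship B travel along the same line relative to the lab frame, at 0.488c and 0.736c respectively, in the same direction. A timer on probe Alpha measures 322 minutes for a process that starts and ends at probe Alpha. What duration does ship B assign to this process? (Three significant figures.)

The velocity of probe Alpha relative to ship B is (0.488 − 0.736)c / (1 − 0.488×0.736) = −0.387c; relative speed 0.387c.
At |u| = 0.387c, γ = (1 − 0.149769)^(−1/2) = 1.0845.
Probe Alpha's interval is proper; time dilation gives Δt_B = γΔτ = 1.0845 × 322 minutes = 349 minutes.

349 minutes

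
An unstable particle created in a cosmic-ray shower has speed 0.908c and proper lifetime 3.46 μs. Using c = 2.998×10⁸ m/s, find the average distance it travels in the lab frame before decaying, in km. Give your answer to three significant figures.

2.25 km

β² = 0.824464, so γ = 1/√0.175536 = 2.3868.
Lab-frame lifetime: Δt = γτ = 2.3868 × 3.46 μs = 8.2583 μs.
Distance: d = vΔt = 0.908 × 2.998×10⁸ m/s × 8.2583×10^-6 s = 2250 m = 2.25 km.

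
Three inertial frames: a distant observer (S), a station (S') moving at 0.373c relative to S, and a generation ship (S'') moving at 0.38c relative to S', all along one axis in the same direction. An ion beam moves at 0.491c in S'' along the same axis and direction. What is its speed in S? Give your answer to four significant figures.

0.8691c

Apply u = (u'+v)/(1+u'v) twice. Ion beam in the station frame: (0.491+0.38)/(1+0.491·0.38) = 0.871/1.18658 = 0.73404c.
That velocity, transformed to the rest frame of a distant observer: (0.73404+0.373)/(1+0.73404·0.373) = 1.10704/1.27379692 = 0.86909c.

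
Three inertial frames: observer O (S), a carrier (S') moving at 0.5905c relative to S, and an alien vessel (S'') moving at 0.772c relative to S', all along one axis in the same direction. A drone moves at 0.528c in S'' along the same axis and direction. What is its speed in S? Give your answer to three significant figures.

0.980c

Compose velocities in two stages. Stage 1 (into S'): u₁ = (0.528+0.772)/(1+0.528×0.772) = 0.92355.
Stage 2 (into S): u = (0.92355+0.5905)/(1+0.92355×0.5905) = 0.97974, so the speed is 0.980c.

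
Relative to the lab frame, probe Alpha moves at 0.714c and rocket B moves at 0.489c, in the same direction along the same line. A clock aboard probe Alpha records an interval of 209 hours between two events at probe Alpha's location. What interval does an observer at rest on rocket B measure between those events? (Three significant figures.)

Speed of probe Alpha in rocket B's frame: u = (v_A − v_B)/(1 − v_A v_B/c²) = (0.714 − 0.489)/(1 − 0.714×0.489) = 0.225/0.650854 = 0.3457; |u| = 0.3457c.
γ for this relative speed: γ = 1/√(1 − 0.119508) = 1.0657.
The clock on probe Alpha records proper time, so rocket B measures Δt = γΔτ = 1.0657 × 209 = 223 hours.

223 hours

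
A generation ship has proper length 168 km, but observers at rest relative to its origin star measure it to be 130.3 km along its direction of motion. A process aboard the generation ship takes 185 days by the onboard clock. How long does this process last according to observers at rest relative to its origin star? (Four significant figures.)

Length contraction gives γ = L₀/L = 168/130.3 = 1.28933.
Δt = γΔτ = 1.28933 × 185 = 238.5 days.

238.5 days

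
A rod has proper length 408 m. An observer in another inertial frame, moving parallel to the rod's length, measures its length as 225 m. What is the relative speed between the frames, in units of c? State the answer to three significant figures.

Length contraction gives γ = L₀/L = 408/225 = 1.8133.
β = √(1 − 1/γ²) = √0.695869 = 0.834.

0.834c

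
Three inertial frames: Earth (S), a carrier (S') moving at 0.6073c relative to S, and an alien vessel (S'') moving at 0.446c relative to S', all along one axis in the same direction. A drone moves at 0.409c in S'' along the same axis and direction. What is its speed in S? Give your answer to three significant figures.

0.924c

First combine the drone and alien vessel (S''→S'): u₁ = (0.409 + 0.446)/(1 + 0.409×0.446) = 0.855/1.182414 = 0.7231.
Then combine with the carrier (S'→S): u = (0.7231 + 0.6073)/(1 + 0.7231×0.6073) = 1.3304/1.43913863 = 0.92444.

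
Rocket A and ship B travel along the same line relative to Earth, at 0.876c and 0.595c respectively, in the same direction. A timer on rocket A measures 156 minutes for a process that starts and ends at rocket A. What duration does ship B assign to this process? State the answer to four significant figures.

192.7 minutes

The velocity of rocket A relative to ship B is (0.876 − 0.595)c / (1 − 0.876×0.595) = 0.58691c; relative speed 0.58691c.
γ for this relative speed: γ = 1/√(1 − 0.344463) = 1.2351.
Rocket A's interval is proper; time dilation gives Δt_B = γΔτ = 1.2351 × 156 minutes = 192.7 minutes.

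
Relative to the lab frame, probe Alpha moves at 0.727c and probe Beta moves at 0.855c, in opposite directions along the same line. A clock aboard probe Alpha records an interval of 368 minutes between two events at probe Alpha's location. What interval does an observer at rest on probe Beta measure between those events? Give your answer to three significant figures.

1680 minutes

Transform probe Alpha's velocity into probe Beta's frame: (0.727 + 0.855)/(1 + 0.727·0.855) = 1.582/1.621585, so the relative speed is 0.97559c.
At |u| = 0.97559c, γ = (1 − 0.951776)^(−1/2) = 4.5537.
The clock on probe Alpha records proper time, so probe Beta measures Δt = γΔτ = 4.5537 × 368 = 1680 minutes.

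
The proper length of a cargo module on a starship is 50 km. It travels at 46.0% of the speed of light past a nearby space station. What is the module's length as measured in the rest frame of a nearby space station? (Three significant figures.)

44.4 km

β² = 0.2116, so γ = 1/√0.7884 = 1.1262.
Along the direction of motion the measured length is L₀/γ = 50/1.1262 = 44.4 km.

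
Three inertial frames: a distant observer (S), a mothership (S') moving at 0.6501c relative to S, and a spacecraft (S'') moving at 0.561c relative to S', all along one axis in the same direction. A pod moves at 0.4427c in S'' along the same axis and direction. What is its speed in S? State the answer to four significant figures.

Apply u = (u'+v)/(1+u'v) twice. Pod in the mothership frame: (0.4427+0.561)/(1+0.4427·0.561) = 1.0037/1.2483547 = 0.80402c.
That velocity, transformed to the rest frame of a distant observer: (0.80402+0.6501)/(1+0.80402·0.6501) = 1.45412/1.522693402 = 0.95497c.

0.9550c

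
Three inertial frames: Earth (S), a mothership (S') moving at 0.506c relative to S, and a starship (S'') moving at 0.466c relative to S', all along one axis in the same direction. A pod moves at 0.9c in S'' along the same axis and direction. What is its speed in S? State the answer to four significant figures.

0.9875c

Apply u = (u'+v)/(1+u'v) twice. Pod in the mothership frame: (0.9+0.466)/(1+0.9·0.466) = 1.366/1.4194 = 0.96238c.
That velocity, transformed to the rest frame of Earth: (0.96238+0.506)/(1+0.96238·0.506) = 1.46838/1.48696428 = 0.9875c.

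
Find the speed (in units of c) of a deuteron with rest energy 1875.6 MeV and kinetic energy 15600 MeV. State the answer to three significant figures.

0.994c

γ = 1 + K/(mc²) = 1 + 15600/1875.6 = 9.3173.
β = √(1 − 1/γ²) = √(1 − 0.0115191) = √0.9884809 = 0.994.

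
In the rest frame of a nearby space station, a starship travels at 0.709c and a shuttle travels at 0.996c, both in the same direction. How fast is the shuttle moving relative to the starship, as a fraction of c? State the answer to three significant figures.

0.977c

Transform to the starship's frame: u' = (u − v)/(1 − uv/c²).
u' = (0.996 − 0.709)/(1 − 0.996×0.709) = 0.287/0.293836 = 0.97674.
Speed in the starship's frame: 0.977c (in the same direction).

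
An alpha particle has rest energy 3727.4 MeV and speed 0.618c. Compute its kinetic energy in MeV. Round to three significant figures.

β² = 0.381924, so γ = 1/√0.618076 = 1.27198.
Kinetic energy: K = (γ − 1)mc² = (1.27198 − 1) × 3727.4 MeV = 0.27198 × 3727.4 = 1010 MeV.

1010 MeV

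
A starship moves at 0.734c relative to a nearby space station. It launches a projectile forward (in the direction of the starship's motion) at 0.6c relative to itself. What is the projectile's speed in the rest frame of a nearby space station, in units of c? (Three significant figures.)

Relativistic velocity addition: u = (u' + v)/(1 + u'v/c²), with u' = 0.6c and v = 0.734c.
Numerator: 0.6 + 0.734 = 1.334. Denominator: 1 + (0.6)(0.734) = 1.4404.
u = 1.334/1.4404 = 0.92613, so the speed is 0.926c.

0.926c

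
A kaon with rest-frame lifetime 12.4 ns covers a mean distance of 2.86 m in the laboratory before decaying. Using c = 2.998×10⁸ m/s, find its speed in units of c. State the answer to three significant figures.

0.610c

d = βγcτ ⇒ βγ = d/(cτ) = 2.860 m / (3.71752 m) = 0.76933.
β = (βγ)/√(1+(βγ)²) = 0.76933/√1.591869 = 0.610.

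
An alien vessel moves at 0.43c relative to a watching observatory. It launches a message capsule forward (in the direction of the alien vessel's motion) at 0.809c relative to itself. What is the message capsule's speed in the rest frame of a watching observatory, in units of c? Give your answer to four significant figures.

0.9192c

Relativistic velocity addition: u = (u' + v)/(1 + u'v/c²), with u' = 0.809c and v = 0.43c.
Numerator: 0.809 + 0.43 = 1.239. Denominator: 1 + (0.809)(0.43) = 1.34787.
u = 1.239/1.34787 = 0.91923, so the speed is 0.9192c.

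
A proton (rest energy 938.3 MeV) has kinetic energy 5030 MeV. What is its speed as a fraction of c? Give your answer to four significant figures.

0.9876c

γ = 1 + K/(mc²) = 1 + 5030/938.3 = 6.3608.
β = √(1 − 1/γ²) = √(1 − 0.0247159) = √0.9752841 = 0.9876.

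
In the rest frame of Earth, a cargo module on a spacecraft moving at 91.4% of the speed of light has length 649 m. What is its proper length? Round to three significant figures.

1600 m

With β = 0.914, γ = 1/√(1 − 0.914²) = 1/√0.164604 = 2.4648.
Proper length: L₀ = γ·L = 2.4648 × 649 = 1600 m.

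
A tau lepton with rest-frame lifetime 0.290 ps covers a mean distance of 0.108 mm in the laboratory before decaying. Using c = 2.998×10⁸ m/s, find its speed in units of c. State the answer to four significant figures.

0.7790c

d = βγcτ ⇒ βγ = d/(cτ) = 1.080×10^-4 m / (8.6942×10^-5 m) = 1.2422.
β = (βγ)/√(1+(βγ)²) = 1.2422/√2.54306 = 0.7790.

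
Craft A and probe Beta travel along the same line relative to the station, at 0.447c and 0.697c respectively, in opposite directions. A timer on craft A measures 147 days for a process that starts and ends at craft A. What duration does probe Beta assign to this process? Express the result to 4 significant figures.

300.6 days

The velocity of craft A relative to probe Beta is (0.447 + 0.697)c / (1 + 0.447×0.697) = 0.87224c; relative speed 0.87224c.
At |u| = 0.87224c, γ = (1 − 0.760803)^(−1/2) = 2.0447.
Craft A's interval is proper; time dilation gives Δt_B = γΔτ = 2.0447 × 147 days = 300.6 days.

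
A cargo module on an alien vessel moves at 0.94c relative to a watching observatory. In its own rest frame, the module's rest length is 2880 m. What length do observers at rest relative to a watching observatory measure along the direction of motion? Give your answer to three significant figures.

γ = 1/√(1 − β²) = 1/√(1 − 0.8836) = 1/√0.1164 = 1/0.341174 = 2.9311.
Along the direction of motion the measured length is L₀/γ = 2880/2.9311 = 983 m.

983 m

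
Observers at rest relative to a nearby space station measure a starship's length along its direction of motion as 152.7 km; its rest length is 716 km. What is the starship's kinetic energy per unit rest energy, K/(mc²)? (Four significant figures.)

3.689

From L = L₀/γ: γ = 716/152.7 = 4.68893.
K/(mc²) = γ − 1 = 4.68893 − 1 = 3.689.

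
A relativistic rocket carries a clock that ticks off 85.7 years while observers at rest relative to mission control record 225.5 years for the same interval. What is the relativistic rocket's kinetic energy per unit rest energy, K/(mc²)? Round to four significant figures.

1.631

From Δt = γΔτ: γ = 225.5/85.7 = 2.63127.
Since K = (γ−1)mc², K/(mc²) = 2.63127 − 1 = 1.631.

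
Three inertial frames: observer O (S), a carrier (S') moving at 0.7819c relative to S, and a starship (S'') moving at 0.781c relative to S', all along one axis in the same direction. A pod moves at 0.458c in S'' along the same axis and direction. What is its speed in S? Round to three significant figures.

Compose velocities in two stages. Stage 1 (into S'): u₁ = (0.458+0.781)/(1+0.458×0.781) = 0.91257.
Stage 2 (into S): u = (0.91257+0.7819)/(1+0.91257×0.7819) = 0.98887, so the speed is 0.989c.

0.989c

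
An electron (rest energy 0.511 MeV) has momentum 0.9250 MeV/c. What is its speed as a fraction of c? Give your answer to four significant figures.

0.8753c

pc/(mc²) = 0.9250/0.511 = 1.8102 = βγ = β/√(1−β²).
So β² = x²/(1 + x²) with x = 1.8102: x² = 3.27682, β² = 3.27682/4.27682 = 0.766181, β = 0.8753.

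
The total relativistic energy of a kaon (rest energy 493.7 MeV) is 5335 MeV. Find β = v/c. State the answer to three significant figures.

0.996

Total energy E = γmc² gives γ = 5335/493.7 = 10.806.
Hence β = √(1 − 1/γ²) = √(1 − 0.00856387) = √0.99143613 = 0.996.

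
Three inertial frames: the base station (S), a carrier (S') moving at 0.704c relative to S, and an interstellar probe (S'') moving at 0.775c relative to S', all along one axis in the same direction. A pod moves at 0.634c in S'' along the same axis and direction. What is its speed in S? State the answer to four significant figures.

0.9902c

Apply u = (u'+v)/(1+u'v) twice. Pod in the carrier frame: (0.634+0.775)/(1+0.634·0.775) = 1.409/1.49135 = 0.94478c.
That velocity, transformed to the rest frame of the base station: (0.94478+0.704)/(1+0.94478·0.704) = 1.64878/1.66512512 = 0.99018c.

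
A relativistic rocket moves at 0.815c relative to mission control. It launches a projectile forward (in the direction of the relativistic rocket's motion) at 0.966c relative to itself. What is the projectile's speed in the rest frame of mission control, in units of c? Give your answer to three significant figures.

0.996c

In units of c, u = (u' + v)/(1 + u'v) with u' = 0.966 and v = 0.815.
Numerator: 0.966 + 0.815 = 1.781. Denominator: 1 + (0.966)(0.815) = 1.78729.
u = 1.781/1.78729 = 0.99648, so the speed is 0.996c.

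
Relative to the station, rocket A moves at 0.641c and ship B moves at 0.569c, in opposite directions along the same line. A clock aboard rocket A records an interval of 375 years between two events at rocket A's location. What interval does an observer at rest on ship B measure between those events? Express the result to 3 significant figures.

811 years

Transform rocket A's velocity into ship B's frame: (0.641 + 0.569)/(1 + 0.641·0.569) = 1.21/1.364729, so the relative speed is 0.88662c.
At |u| = 0.88662c, γ = (1 − 0.786095)^(−1/2) = 2.1622.
Rocket A's interval is proper; time dilation gives Δt_B = γΔτ = 2.1622 × 375 years = 811 years.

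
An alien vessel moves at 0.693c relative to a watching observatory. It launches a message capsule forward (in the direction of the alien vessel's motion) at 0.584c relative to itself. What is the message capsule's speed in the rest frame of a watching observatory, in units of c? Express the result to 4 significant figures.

0.9091c

Relativistic velocity addition: u = (u' + v)/(1 + u'v/c²), with u' = 0.584c and v = 0.693c.
Numerator: 0.584 + 0.693 = 1.277. Denominator: 1 + (0.584)(0.693) = 1.404712.
u = 1.277/1.404712 = 0.90908, so the speed is 0.9091c.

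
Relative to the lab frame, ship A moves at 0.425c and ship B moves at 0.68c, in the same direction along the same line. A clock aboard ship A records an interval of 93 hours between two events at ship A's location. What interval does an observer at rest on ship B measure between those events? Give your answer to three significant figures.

99.6 hours

Transform ship A's velocity into ship B's frame: (0.425 − 0.68)/(1 − 0.425·0.68) = −0.255/0.711, so the relative speed is 0.35865c.
γ for this relative speed: γ = 1/√(1 − 0.12863) = 1.0713.
Ship A's interval is proper; time dilation gives Δt_B = γΔτ = 1.0713 × 93 hours = 99.6 hours.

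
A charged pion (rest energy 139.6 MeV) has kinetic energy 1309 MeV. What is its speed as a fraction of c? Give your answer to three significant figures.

0.995c

γ = 1 + K/(mc²) = 1 + 1309/139.6 = 10.377.
β = √(1 − 1/γ²) = √(1 − 0.00928659) = √0.99071341 = 0.995.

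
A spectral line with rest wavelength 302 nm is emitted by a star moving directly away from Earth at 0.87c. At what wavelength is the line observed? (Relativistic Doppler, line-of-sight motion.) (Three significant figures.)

Relativistic Doppler for wavelength: λ_obs = λ_src · √((1+β)/(1−β)).
With β = 0.87: factor = √(1.87/0.13) = 3.7927.
λ_obs = 302 × 3.7927 = 1150 nm.

1150 nm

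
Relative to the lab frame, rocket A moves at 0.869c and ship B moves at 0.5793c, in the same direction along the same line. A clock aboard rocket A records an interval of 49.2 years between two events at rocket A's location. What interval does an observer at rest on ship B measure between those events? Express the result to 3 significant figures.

60.6 years

Speed of rocket A in ship B's frame: u = (v_A − v_B)/(1 − v_A v_B/c²) = (0.869 − 0.5793)/(1 − 0.869×0.5793) = 0.2897/0.4965883 = 0.58338; |u| = 0.58338c.
At |u| = 0.58338c, γ = (1 − 0.340332)^(−1/2) = 1.2312.
Rocket A's interval is proper; time dilation gives Δt_B = γΔτ = 1.2312 × 49.2 years = 60.6 years.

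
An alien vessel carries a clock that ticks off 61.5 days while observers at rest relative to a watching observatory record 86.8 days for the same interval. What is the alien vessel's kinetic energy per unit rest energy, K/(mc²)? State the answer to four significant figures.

The time-dilation ratio gives γ = 86.8/61.5 = 1.41138.
Since K = (γ−1)mc², K/(mc²) = 1.41138 − 1 = 0.4114.

0.4114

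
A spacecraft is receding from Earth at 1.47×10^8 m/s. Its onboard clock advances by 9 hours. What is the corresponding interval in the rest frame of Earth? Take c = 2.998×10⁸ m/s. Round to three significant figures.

β = v/c = (1.47×10^8 m/s)/(2.998×10⁸ m/s) = 0.490327.
Lorentz factor: γ = (1 − 0.2404206)^(−1/2) = 1.1474.
The onboard clock measures proper time, so the interval in the rest frame of Earth is dilated: Δt = γ·Δτ = 1.1474 × 9 hours = 10.3 hours.

10.3 hours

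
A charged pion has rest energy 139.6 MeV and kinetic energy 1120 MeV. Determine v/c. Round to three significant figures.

0.994

K = (γ−1)mc², so γ = 1 + 1120/139.6 = 9.0229.
Then v/c = √(1 − γ⁻²) = √(1 − 0.0122831) = √0.9877169 = 0.994.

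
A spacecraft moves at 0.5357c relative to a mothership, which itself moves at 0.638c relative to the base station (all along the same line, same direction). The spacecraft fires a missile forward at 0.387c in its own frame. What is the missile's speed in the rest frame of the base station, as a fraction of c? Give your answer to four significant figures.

Apply u = (u'+v)/(1+u'v) twice. Missile in the mothership frame: (0.387+0.5357)/(1+0.387·0.5357) = 0.9227/1.2073159 = 0.76426c.
That velocity, transformed to the rest frame of the base station: (0.76426+0.638)/(1+0.76426·0.638) = 1.40226/1.48759788 = 0.94263c.

0.9426c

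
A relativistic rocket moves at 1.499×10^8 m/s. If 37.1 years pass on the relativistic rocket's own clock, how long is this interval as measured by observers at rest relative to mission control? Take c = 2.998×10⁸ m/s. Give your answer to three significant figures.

42.8 years

β = v/c = (1.499×10^8 m/s)/(2.998×10⁸ m/s) = 0.5.
β² = 0.25, so γ = 1/√0.75 = 1.1547.
Time dilation: Δt = γ·Δτ = 1.1547 × 37.1 = 42.8 years.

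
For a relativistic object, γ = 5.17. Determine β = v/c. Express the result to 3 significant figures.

β = √(1 − 1/γ²) = √(1 − 1/26.7289) = √0.962587 = 0.981.

0.981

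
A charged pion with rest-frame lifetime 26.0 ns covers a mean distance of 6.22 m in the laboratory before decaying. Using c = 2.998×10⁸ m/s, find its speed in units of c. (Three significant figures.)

0.624c

d = βγcτ ⇒ βγ = d/(cτ) = 6.220 m / (7.7948 m) = 0.79797.
β = (βγ)/√(1+(βγ)²) = 0.79797/√1.636756 = 0.624.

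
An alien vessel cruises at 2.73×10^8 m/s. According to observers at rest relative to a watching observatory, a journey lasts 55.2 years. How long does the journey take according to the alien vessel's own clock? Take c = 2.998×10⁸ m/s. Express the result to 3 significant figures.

22.8 years

β = v/c = (2.73×10^8 m/s)/(2.998×10⁸ m/s) = 0.910607.
γ = 1/√(1 − β²) = 1/√(1 − 0.8292051) = 1/√0.1707949 = 1/0.413273 = 2.4197.
The alien vessel's clock runs slow as seen from a watching observatory, so Δτ = Δt/γ = 55.2/2.4197 = 22.8 years.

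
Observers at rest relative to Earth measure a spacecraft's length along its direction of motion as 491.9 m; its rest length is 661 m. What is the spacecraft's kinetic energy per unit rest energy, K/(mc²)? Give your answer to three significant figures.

γ = L₀/L = 661/491.9 = 1.34377.
Since K = (γ−1)mc², K/(mc²) = 1.34377 − 1 = 0.344.

0.344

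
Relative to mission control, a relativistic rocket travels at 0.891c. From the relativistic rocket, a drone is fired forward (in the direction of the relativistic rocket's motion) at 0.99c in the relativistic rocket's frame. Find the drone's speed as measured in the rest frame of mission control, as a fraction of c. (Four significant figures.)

In units of c, u = (u' + v)/(1 + u'v) with u' = 0.99 and v = 0.891.
Numerator: 0.99 + 0.891 = 1.881. Denominator: 1 + (0.99)(0.891) = 1.88209.
u = 1.881/1.88209 = 0.99942, so the speed is 0.9994c.

0.9994c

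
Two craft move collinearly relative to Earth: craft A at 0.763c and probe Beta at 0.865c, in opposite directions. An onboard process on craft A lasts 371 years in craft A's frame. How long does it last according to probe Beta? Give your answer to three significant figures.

The velocity of craft A relative to probe Beta is (0.763 + 0.865)c / (1 + 0.763×0.865) = 0.98073c; relative speed 0.98073c.
γ for this relative speed: γ = 1/√(1 − 0.961831) = 5.1185.
The clock on craft A records proper time, so probe Beta measures Δt = γΔτ = 5.1185 × 371 = 1900 years.

1900 years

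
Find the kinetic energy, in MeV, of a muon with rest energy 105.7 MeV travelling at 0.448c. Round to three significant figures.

12.5 MeV

γ = 1/√(1 − β²) = 1/√(1 − 0.200704) = 1/√0.799296 = 1/0.894034 = 1.11853.
Kinetic energy: K = (γ − 1)mc² = (1.11853 − 1) × 105.7 MeV = 0.11853 × 105.7 = 12.5 MeV.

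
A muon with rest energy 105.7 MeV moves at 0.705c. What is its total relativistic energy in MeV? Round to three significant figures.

With β = 0.705, γ = 1/√(1 − 0.705²) = 1/√0.502975 = 1.41.
Total energy: E = γmc² = 1.41 × 105.7 MeV = 149 MeV.

149 MeV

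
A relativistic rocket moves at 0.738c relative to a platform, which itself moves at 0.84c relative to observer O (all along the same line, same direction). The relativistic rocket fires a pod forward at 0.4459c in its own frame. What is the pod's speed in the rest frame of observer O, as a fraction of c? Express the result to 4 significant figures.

0.9900c

Apply u = (u'+v)/(1+u'v) twice. Pod in the platform frame: (0.4459+0.738)/(1+0.4459·0.738) = 1.1839/1.3290742 = 0.89077c.
That velocity, transformed to the rest frame of observer O: (0.89077+0.84)/(1+0.89077·0.84) = 1.73077/1.7482468 = 0.99c.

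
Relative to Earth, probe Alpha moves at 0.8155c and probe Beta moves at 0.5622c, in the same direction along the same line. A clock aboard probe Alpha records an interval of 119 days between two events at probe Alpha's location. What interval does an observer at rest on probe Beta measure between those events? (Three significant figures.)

Speed of probe Alpha in probe Beta's frame: u = (v_A − v_B)/(1 − v_A v_B/c²) = (0.8155 − 0.5622)/(1 − 0.8155×0.5622) = 0.2533/0.5415259 = 0.46775; |u| = 0.46775c.
At |u| = 0.46775c, γ = (1 − 0.21879)^(−1/2) = 1.1314.
Probe Alpha's interval is proper; time dilation gives Δt_B = γΔτ = 1.1314 × 119 days = 135 days.

135 days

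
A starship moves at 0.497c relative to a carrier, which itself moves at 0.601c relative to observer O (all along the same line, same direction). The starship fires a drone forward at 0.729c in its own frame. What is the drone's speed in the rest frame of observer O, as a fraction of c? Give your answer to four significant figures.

Compose velocities in two stages. Stage 1 (into S'): u₁ = (0.729+0.497)/(1+0.729×0.497) = 0.89994.
Stage 2 (into S): u = (0.89994+0.601)/(1+0.89994×0.601) = 0.97409, so the speed is 0.9741c.

0.9741c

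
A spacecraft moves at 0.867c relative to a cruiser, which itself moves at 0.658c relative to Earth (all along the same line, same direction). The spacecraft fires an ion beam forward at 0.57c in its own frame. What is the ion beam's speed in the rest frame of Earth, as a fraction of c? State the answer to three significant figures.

Compose velocities in two stages. Stage 1 (into S'): u₁ = (0.57+0.867)/(1+0.57×0.867) = 0.96173.
Stage 2 (into S): u = (0.96173+0.658)/(1+0.96173×0.658) = 0.99198, so the speed is 0.992c.

0.992c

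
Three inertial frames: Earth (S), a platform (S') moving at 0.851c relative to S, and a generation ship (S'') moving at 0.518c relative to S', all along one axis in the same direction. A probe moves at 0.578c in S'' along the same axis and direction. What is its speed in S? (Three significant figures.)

Apply u = (u'+v)/(1+u'v) twice. Probe in the platform frame: (0.578+0.518)/(1+0.578·0.518) = 1.096/1.299404 = 0.84346c.
That velocity, transformed to the rest frame of Earth: (0.84346+0.851)/(1+0.84346·0.851) = 1.69446/1.71778446 = 0.98642c.

0.986c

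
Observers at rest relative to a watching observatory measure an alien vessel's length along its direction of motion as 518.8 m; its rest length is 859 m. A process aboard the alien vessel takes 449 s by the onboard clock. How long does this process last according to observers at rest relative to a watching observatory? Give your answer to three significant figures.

From L = L₀/γ: γ = 859/518.8 = 1.65574.
Δt = γΔτ = 1.65574 × 449 = 743 s.

743 s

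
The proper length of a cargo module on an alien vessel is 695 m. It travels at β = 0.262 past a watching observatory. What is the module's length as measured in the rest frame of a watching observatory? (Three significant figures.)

With β = 0.262, γ = 1/√(1 − 0.262²) = 1/√0.931356 = 1.0362.
Along the direction of motion the measured length is L₀/γ = 695/1.0362 = 671 m.

671 m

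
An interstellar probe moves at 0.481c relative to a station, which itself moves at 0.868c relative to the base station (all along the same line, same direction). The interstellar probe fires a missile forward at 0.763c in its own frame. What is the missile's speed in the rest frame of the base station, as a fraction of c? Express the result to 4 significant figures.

First combine the missile and interstellar probe (S''→S'): u₁ = (0.763 + 0.481)/(1 + 0.763×0.481) = 1.244/1.367003 = 0.91002.
Then combine with the station (S'→S): u = (0.91002 + 0.868)/(1 + 0.91002×0.868) = 1.77802/1.78989736 = 0.99336.

0.9934c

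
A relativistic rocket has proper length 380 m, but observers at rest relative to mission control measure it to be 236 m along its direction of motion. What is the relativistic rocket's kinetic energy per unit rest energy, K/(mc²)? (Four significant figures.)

From L = L₀/γ: γ = 380/236 = 1.61017.
Since K = (γ−1)mc², K/(mc²) = 1.61017 − 1 = 0.6102.

0.6102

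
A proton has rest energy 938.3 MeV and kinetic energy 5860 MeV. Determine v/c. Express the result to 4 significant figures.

0.9904

γ = 1 + K/(mc²) = 1 + 5860/938.3 = 7.2453.
β = √(1 − 1/γ²) = √(1 − 0.0190497) = √0.9809503 = 0.9904.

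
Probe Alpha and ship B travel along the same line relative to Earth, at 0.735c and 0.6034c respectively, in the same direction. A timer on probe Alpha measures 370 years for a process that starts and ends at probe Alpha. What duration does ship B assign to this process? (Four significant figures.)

Speed of probe Alpha in ship B's frame: u = (v_A − v_B)/(1 − v_A v_B/c²) = (0.735 − 0.6034)/(1 − 0.735×0.6034) = 0.1316/0.556501 = 0.23648; |u| = 0.23648c.
γ for this relative speed: γ = 1/√(1 − 0.0559228) = 1.0292.
The clock on probe Alpha records proper time, so ship B measures Δt = γΔτ = 1.0292 × 370 = 380.8 years.

380.8 years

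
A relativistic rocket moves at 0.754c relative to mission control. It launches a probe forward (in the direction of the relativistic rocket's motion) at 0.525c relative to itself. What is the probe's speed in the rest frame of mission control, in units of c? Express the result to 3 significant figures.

In units of c, u = (u' + v)/(1 + u'v) with u' = 0.525 and v = 0.754.
Numerator: 0.525 + 0.754 = 1.279. Denominator: 1 + (0.525)(0.754) = 1.39585.
u = 1.279/1.39585 = 0.91629, so the speed is 0.916c.

0.916c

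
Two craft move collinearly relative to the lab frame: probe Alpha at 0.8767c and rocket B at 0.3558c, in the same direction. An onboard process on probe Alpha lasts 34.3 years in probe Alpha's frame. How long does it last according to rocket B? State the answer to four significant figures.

52.50 years

Transform probe Alpha's velocity into rocket B's frame: (0.8767 − 0.3558)/(1 − 0.8767·0.3558) = 0.5209/0.68807014, so the relative speed is 0.75704c.
γ for this relative speed: γ = 1/√(1 − 0.57311) = 1.5305.
Probe Alpha's interval is proper; time dilation gives Δt_B = γΔτ = 1.5305 × 34.3 years = 52.50 years.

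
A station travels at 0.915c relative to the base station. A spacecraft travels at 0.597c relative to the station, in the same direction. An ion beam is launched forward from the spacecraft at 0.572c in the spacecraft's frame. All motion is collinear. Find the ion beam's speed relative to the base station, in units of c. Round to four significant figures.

0.9939c

Apply u = (u'+v)/(1+u'v) twice. Ion beam in the station frame: (0.572+0.597)/(1+0.572·0.597) = 1.169/1.341484 = 0.87142c.
That velocity, transformed to the rest frame of the base station: (0.87142+0.915)/(1+0.87142·0.915) = 1.78642/1.7973493 = 0.99392c.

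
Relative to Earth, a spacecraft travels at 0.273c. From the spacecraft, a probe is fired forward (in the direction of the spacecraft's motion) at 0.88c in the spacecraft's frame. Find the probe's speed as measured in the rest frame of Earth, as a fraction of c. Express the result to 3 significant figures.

Relativistic velocity addition: u = (u' + v)/(1 + u'v/c²), with u' = 0.88c and v = 0.273c.
Numerator: 0.88 + 0.273 = 1.153. Denominator: 1 + (0.88)(0.273) = 1.24024.
u = 1.153/1.24024 = 0.92966, so the speed is 0.930c.

0.930c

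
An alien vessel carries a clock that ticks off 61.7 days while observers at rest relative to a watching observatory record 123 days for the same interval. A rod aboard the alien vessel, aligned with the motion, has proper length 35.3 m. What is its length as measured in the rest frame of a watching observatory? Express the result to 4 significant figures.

The time-dilation ratio gives γ = 123/61.7 = 1.99352.
L = L₀/γ = 35.3/1.99352 = 17.71 m.

17.71 m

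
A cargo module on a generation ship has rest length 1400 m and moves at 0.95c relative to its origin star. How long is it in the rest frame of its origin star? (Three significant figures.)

With β = 0.95, γ = 1/√(1 − 0.95²) = 1/√0.0975 = 3.2026.
Along the direction of motion the measured length is L₀/γ = 1400/3.2026 = 437 m.

437 m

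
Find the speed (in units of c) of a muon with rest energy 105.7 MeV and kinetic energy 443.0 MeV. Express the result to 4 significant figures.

γ = 1 + K/(mc²) = 1 + 443.0/105.7 = 5.1911.
β = √(1 − 1/γ²) = √(1 − 0.0371092) = √0.9628908 = 0.9813.

0.9813c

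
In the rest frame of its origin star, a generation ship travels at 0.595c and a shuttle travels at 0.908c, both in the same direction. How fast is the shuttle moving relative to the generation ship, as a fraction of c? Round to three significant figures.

0.681c

Transform to the generation ship's frame: u' = (u − v)/(1 − uv/c²).
u' = (0.908 − 0.595)/(1 − 0.908×0.595) = 0.313/0.45974 = 0.68082.
Speed in the generation ship's frame: 0.681c (in the same direction).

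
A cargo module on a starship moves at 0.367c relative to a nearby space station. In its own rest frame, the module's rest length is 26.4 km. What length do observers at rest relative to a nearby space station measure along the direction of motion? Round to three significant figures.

24.6 km

γ = 1/√(1 − β²) = 1/√(1 − 0.134689) = 1/√0.865311 = 1/0.930221 = 1.075.
Along the direction of motion the measured length is L₀/γ = 26.4/1.075 = 24.6 km.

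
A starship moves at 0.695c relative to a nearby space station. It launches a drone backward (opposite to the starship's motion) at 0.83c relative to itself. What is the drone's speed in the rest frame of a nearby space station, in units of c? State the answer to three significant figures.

0.319c

Relativistic velocity addition: u = (u' + v)/(1 + u'v/c²), with u' = −0.83c and v = 0.695c.
Numerator: −0.83 + 0.695 = −0.135. Denominator: 1 + (−0.83)(0.695) = 0.42315.
u = −0.135/0.42315 = −0.31904, so the speed is 0.319c.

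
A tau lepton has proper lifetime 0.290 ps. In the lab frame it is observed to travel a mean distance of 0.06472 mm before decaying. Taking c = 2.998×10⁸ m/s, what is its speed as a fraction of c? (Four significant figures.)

Lab distance = (lab lifetime)·v = γτ·βc, so βγ = d/(cτ) = 6.472×10^-5/(2.998×10⁸ × 2.900×10^-13) = 0.7444.
With βγ = 0.7444: γ² = 1 + (βγ)² = 1.554131, and β = (βγ)/γ = 0.7444/1.24665 = 0.5971.

0.5971c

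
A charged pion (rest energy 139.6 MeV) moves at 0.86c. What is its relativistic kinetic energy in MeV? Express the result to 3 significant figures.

134 MeV

β² = 0.7396, so γ = 1/√0.2604 = 1.95965.
Kinetic energy: K = (γ − 1)mc² = (1.95965 − 1) × 139.6 MeV = 0.95965 × 139.6 = 134 MeV.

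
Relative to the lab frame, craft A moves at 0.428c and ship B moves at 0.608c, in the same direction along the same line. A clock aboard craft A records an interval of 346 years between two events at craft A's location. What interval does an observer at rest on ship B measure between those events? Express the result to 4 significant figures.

Transform craft A's velocity into ship B's frame: (0.428 − 0.608)/(1 − 0.428·0.608) = −0.18/0.739776, so the relative speed is 0.24332c.
At |u| = 0.24332c, γ = (1 − 0.0592046)^(−1/2) = 1.031.
The clock on craft A records proper time, so ship B measures Δt = γΔτ = 1.031 × 346 = 356.7 years.

356.7 years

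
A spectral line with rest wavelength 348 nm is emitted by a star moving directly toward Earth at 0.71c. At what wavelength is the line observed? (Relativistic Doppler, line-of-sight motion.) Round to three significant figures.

Relativistic Doppler for wavelength: λ_obs = λ_src · √((1−β)/(1+β)).
With β = 0.71: factor = √(0.29/1.71) = 0.41181.
λ_obs = 348 × 0.41181 = 143 nm.

143 nm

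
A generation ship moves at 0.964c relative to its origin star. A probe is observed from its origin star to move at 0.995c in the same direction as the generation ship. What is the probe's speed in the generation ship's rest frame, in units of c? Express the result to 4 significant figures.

0.7594c

Transform to the generation ship's frame: u' = (u − v)/(1 − uv/c²).
u' = (0.995 − 0.964)/(1 − 0.995×0.964) = 0.031/0.04082 = 0.75943.
Speed in the generation ship's frame: 0.7594c (in the same direction).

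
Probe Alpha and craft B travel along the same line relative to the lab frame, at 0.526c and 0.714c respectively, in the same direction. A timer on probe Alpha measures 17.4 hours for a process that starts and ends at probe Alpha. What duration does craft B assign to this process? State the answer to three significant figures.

Speed of probe Alpha in craft B's frame: u = (v_A − v_B)/(1 − v_A v_B/c²) = (0.526 − 0.714)/(1 − 0.526×0.714) = −0.188/0.624436 = −0.30107; |u| = 0.30107c.
γ for this relative speed: γ = 1/√(1 − 0.0906431) = 1.0487.
The clock on probe Alpha records proper time, so craft B measures Δt = γΔτ = 1.0487 × 17.4 = 18.2 hours.

18.2 hours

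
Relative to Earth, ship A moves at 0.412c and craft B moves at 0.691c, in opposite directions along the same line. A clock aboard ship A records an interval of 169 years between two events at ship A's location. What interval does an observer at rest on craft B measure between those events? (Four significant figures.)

The velocity of ship A relative to craft B is (0.412 + 0.691)c / (1 + 0.412×0.691) = 0.85857c; relative speed 0.85857c.
γ for this relative speed: γ = 1/√(1 − 0.737142) = 1.9505.
The clock on ship A records proper time, so craft B measures Δt = γΔτ = 1.9505 × 169 = 329.6 years.

329.6 years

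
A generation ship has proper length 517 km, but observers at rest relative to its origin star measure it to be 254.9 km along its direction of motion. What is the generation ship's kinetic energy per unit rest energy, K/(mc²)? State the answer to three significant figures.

γ = L₀/L = 517/254.9 = 2.02825.
K/(mc²) = γ − 1 = 2.02825 − 1 = 1.03.

1.03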